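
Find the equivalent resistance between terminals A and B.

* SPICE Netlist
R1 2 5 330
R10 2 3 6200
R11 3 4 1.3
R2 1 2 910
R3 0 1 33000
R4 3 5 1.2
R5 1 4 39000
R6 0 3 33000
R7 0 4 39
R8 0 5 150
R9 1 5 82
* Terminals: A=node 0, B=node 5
The network is not a plain series/parallel combination. Inject a 1 A test current into terminal A (node 0) and return it from terminal B (node 5); then R_eq = V_A / (1 A).
Nodal analysis, taking node 5 as the 0 V reference.
Current source I_test pushes 1 A into node 0 and draws it out of node 5.
KCL at each unknown node (sum of currents leaving = 0; resistances in Ω):
  Node 0: (V_0 - V_1)/33000 + (V_0 - V_3)/33000 + (V_0 - V_4)/39 + (V_0 - 0)/150 - 1 = 0
  Node 1: (V_1 - V_0)/33000 + (V_1 - V_2)/910 + (V_1 - V_4)/39000 + (V_1 - 0)/82 = 0
  Node 2: (V_2 - V_1)/910 + (V_2 - 0)/330 + (V_2 - V_3)/6200 = 0
  Node 3: (V_3 - V_0)/33000 + (V_3 - V_2)/6200 + (V_3 - 0)/1.2 + (V_3 - V_4)/1.3 = 0
  Node 4: (V_4 - V_0)/39 + (V_4 - V_1)/39000 + (V_4 - V_3)/1.3 = 0
Collecting terms (coefficients in siemens):
  0.03237·V_0 - 0.0000303·V_1 - 0.0000303·V_3 - 0.02564·V_4 = 1
  0.01335·V_1 - 0.0000303·V_0 - 0.001099·V_2 - 0.00002564·V_4 = 0
  0.00429·V_2 - 0.001099·V_1 - 0.0001613·V_3 = 0
  1.603·V_3 - 0.0000303·V_0 - 0.0001613·V_2 - 0.7692·V_4 = 0
  0.7949·V_4 - 0.02564·V_0 - 0.00002564·V_1 - 0.7692·V_3 = 0
Solving these 5 simultaneous equations (Gaussian elimination) gives:
  V_0 = 32.44 V, V_1 = 0.08204 V, V_2 = 0.05631 V, V_3 = 0.939 V
  V_4 = 1.955 V
R_eq = V_0 / 1 A = 32.44 Ω

Final answer: 32.44 Ω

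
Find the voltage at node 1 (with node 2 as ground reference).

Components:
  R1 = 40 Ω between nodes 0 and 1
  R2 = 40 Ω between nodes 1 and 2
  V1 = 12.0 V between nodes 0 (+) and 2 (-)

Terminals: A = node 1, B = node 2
Nodal analysis, taking node 2 as the 0 V reference.
Source V1 fixes V_0 = 12 V.
KCL at each unknown node (sum of currents leaving = 0; resistances in Ω):
  Node 1: (V_1 - 12)/40 + (V_1 - 0)/40 = 0
Collecting terms: 0.05 × V_1 = 0.3  =>  V_1 = 6 V
The requested potential is V_1 = 6 V.

Final answer: V_1 = 6 V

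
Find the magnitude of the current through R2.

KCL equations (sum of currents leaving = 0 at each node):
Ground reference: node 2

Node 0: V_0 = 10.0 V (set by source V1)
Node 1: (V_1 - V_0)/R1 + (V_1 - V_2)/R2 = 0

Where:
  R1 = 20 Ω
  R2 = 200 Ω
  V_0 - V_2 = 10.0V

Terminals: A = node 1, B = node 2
Nodal analysis, taking node 2 as the 0 V reference.
Source V1 fixes V_0 = 10 V.
KCL at each unknown node (sum of currents leaving = 0; resistances in Ω):
  Node 1: (V_1 - 10)/20 + (V_1 - 0)/200 = 0
Collecting terms: 0.055 × V_1 = 0.5  =>  V_1 = 9.091 V
I_R2 = (V_1 - V_2)/R2 = (9.091 - 0)/200 = 0.04545 A
|I_R2| = 0.04545 A

Final answer: |I_R2| = 0.04545 A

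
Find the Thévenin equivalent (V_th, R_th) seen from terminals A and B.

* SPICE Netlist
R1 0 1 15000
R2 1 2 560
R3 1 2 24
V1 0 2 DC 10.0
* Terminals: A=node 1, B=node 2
Step 1 — V_th is the open-circuit voltage V_A - V_B (nothing connected across the terminals).
Nodal analysis, taking node 2 as the 0 V reference.
Source V1 fixes V_0 = 10 V.
KCL at each unknown node (sum of currents leaving = 0; resistances in Ω):
  Node 1: (V_1 - 10)/15000 + (V_1 - 0)/560 + (V_1 - 0)/24 = 0
Collecting terms: 0.04352 × V_1 = 0.0006667  =>  V_1 = 0.01532 V
V_th = V_1 - V_2 = 0.01532 - 0 = 0.01532 V
Step 2 — R_th: zero the source — replace V1 by a short circuit (node 2 merges into node 0) — and find the resistance seen between A (node 1) and B (node 0).
Reduce the network between node 1 (A) and node 0 (B) by series/parallel combination:
  Rp1 = R1 ‖ R2 ‖ R3 (parallel, all between nodes 0 and 1) = 1/(1/15000 + 1/560 + 1/24) = 22.98 Ω
R_th = 22.98 Ω

Final answer: V_th = 0.01532 V, R_th = 22.98 Ω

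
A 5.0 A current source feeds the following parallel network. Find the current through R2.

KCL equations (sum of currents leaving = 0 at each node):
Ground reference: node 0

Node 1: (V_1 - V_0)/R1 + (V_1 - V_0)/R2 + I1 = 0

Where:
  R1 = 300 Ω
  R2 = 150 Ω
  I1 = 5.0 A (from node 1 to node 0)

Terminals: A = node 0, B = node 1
All resistors sit directly between nodes 0 and 1, so they are in parallel and share one voltage V; the full source current 5 A splits among them.
1/R_par = 1/300 + 1/150 = 0.01 S  =>  R_par = 100 Ω
V = I × R_par = 5 × 100 = 500 V
I_R2 = V/R2 = 500/150 = 3.333 A

Final answer: 3.333 A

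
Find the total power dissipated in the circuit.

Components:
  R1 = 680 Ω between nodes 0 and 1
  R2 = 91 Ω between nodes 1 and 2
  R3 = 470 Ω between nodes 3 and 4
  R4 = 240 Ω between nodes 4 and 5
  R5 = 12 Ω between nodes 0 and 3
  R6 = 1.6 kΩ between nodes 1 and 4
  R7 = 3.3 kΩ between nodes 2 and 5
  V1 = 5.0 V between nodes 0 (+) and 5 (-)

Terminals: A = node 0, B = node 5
Nodal analysis, taking node 5 as the 0 V reference.
Source V1 fixes V_0 = 5 V.
KCL at each unknown node (sum of currents leaving = 0; resistances in Ω):
  Node 1: (V_1 - 5)/680 + (V_1 - V_2)/91 + (V_1 - V_4)/1600 = 0
  Node 2: (V_2 - V_1)/91 + (V_2 - 0)/3300 = 0
  Node 3: (V_3 - V_4)/470 + (V_3 - 5)/12 = 0
  Node 4: (V_4 - V_3)/470 + (V_4 - 0)/240 + (V_4 - V_1)/1600 = 0
Collecting terms (coefficients in siemens):
  0.01308·V_1 - 0.01099·V_2 - 0.000625·V_4 = 0.007353
  0.01129·V_2 - 0.01099·V_1 = 0
  0.08546·V_3 - 0.002128·V_4 = 0.4167
  0.006919·V_4 - 0.000625·V_1 - 0.002128·V_3 = 0
Solving these 4 simultaneous equations (Gaussian elimination) gives:
  V_1 = 3.556 V, V_2 = 3.46 V, V_3 = 4.921 V, V_4 = 1.834 V
Power in each resistor, P = (ΔV)²/R:
  P_R1 = (5 - 3.556)²/680 = 0.003068 W
  P_R2 = (3.556 - 3.46)²/91 = 0.0001 W
  P_R3 = (4.921 - 1.834)²/470 = 0.02027 W
  P_R4 = (1.834 - 0)²/240 = 0.01402 W
  P_R5 = (5 - 4.921)²/12 = 0.0005176 W
  P_R6 = (3.556 - 1.834)²/1600 = 0.001851 W
  P_R7 = (3.46 - 0)²/3300 = 0.003628 W
P_total = P_R1 + P_R2 + P_R3 + P_R4 + P_R5 + P_R6 + P_R7 = 0.04346 W

Final answer: 0.04346 W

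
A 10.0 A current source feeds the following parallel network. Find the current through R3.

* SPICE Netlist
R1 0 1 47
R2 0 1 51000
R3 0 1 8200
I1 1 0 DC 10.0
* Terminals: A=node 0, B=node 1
All resistors sit directly between nodes 0 and 1, so they are in parallel and share one voltage V; the full source current 10 A splits among them.
1/R_par = 1/47 + 1/51000 + 1/8200 = 0.02142 S  =>  R_par = 46.69 Ω
V = I × R_par = 10 × 46.69 = 466.9 V
I_R3 = V/R3 = 466.9/8200 = 0.05694 A

Final answer: 0.05694 A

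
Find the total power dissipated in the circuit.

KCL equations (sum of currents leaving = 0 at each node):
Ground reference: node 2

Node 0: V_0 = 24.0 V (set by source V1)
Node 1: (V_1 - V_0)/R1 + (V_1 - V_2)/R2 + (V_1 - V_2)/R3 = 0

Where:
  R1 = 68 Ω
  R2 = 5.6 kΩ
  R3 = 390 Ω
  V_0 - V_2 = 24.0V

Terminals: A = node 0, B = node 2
Nodal analysis, taking node 2 as the 0 V reference.
Source V1 fixes V_0 = 24 V.
KCL at each unknown node (sum of currents leaving = 0; resistances in Ω):
  Node 1: (V_1 - 24)/68 + (V_1 - 0)/5600 + (V_1 - 0)/390 = 0
Collecting terms: 0.01745 × V_1 = 0.3529  =>  V_1 = 20.23 V
Power in each resistor, P = (ΔV)²/R:
  P_R1 = (24 - 20.23)²/68 = 0.2093 W
  P_R2 = (20.23 - 0)²/5600 = 0.07306 W
  P_R3 = (20.23 - 0)²/390 = 1.049 W
P_total = P_R1 + P_R2 + P_R3 = 1.331 W

Final answer: 1.331 W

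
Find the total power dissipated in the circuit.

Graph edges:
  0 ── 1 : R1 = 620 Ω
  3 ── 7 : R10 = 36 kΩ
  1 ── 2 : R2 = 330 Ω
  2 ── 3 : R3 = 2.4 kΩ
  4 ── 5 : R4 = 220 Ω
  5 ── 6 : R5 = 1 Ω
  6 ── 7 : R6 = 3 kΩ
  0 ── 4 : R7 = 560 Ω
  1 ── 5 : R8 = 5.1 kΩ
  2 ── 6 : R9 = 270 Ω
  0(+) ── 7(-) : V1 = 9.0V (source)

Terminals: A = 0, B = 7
Nodal analysis, taking node 7 as the 0 V reference.
Source V1 fixes V_0 = 9 V.
KCL at each unknown node (sum of currents leaving = 0; resistances in Ω):
  Node 1: (V_1 - 9)/620 + (V_1 - V_2)/330 + (V_1 - V_5)/5100 = 0
  Node 2: (V_2 - V_1)/330 + (V_2 - V_3)/2400 + (V_2 - V_6)/270 = 0
  Node 3: (V_3 - V_2)/2400 + (V_3 - 0)/36000 = 0
  Node 4: (V_4 - V_5)/220 + (V_4 - 9)/560 = 0
  Node 5: (V_5 - V_4)/220 + (V_5 - V_6)/1 + (V_5 - V_1)/5100 = 0
  Node 6: (V_6 - V_5)/1 + (V_6 - 0)/3000 + (V_6 - V_2)/270 = 0
Collecting terms (coefficients in siemens):
  0.004839·V_1 - 0.00303·V_2 - 0.0001961·V_5 = 0.01452
  0.007151·V_2 - 0.00303·V_1 - 0.0004167·V_3 - 0.003704·V_6 = 0
  0.0004444·V_3 - 0.0004167·V_2 = 0
  0.006331·V_4 - 0.004545·V_5 = 0.01607
  1.005·V_5 - 0.0001961·V_1 - 0.004545·V_4 - 1·V_6 = 0
  1.004·V_6 - 0.003704·V_2 - 1·V_5 = 0
Solving these 6 simultaneous equations (Gaussian elimination) gives:
  V_1 = 8.289 V, V_2 = 7.947 V, V_3 = 7.45 V, V_4 = 8.085 V
  V_5 = 7.725 V, V_6 = 7.723 V
Power in each resistor, P = (ΔV)²/R:
  P_R1 = (9 - 8.289)²/620 = 0.0008153 W
  P_R2 = (8.289 - 7.947)²/330 = 0.0003543 W
  P_R3 = (7.947 - 7.45)²/2400 = 0.0001028 W
  P_R4 = (8.085 - 7.725)²/220 = 0.0005879 W
  P_R5 = (7.725 - 7.723)²/1 = 0.000003046 W
  P_R6 = (7.723 - 0)²/3000 = 0.01988 W
  P_R7 = (9 - 8.085)²/560 = 0.001496 W
  P_R8 = (8.289 - 7.725)²/5100 = 0.00006238 W
  P_R9 = (7.947 - 7.723)²/270 = 0.0001856 W
  P_R10 = (7.45 - 0)²/36000 = 0.001542 W
P_total = P_R1 + P_R2 + P_R3 + P_R4 + P_R5 + P_R6 + P_R7 + P_R8 + P_R9 + P_R10 = 0.02503 W

Final answer: 0.02503 W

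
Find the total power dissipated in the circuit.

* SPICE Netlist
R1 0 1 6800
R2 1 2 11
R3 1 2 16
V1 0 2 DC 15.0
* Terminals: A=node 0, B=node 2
Nodal analysis, taking node 2 as the 0 V reference.
Source V1 fixes V_0 = 15 V.
KCL at each unknown node (sum of currents leaving = 0; resistances in Ω):
  Node 1: (V_1 - 15)/6800 + (V_1 - 0)/11 + (V_1 - 0)/16 = 0
Collecting terms: 0.1536 × V_1 = 0.002206  =>  V_1 = 0.01437 V
Power in each resistor, P = (ΔV)²/R:
  P_R1 = (15 - 0.01437)²/6800 = 0.03302 W
  P_R2 = (0.01437 - 0)²/11 = 0.00001876 W
  P_R3 = (0.01437 - 0)²/16 = 0.0000129 W
P_total = P_R1 + P_R2 + P_R3 = 0.03306 W

Final answer: 0.03306 W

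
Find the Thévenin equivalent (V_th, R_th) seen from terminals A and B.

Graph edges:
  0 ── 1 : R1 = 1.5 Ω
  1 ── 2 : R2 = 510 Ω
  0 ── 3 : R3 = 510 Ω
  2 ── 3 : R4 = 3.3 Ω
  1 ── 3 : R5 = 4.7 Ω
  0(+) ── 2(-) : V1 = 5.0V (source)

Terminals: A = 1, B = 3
Step 1 — V_th is the open-circuit voltage V_A - V_B (nothing connected across the terminals).
Nodal analysis, taking node 2 as the 0 V reference.
Source V1 fixes V_0 = 5 V.
KCL at each unknown node (sum of currents leaving = 0; resistances in Ω):
  Node 1: (V_1 - 5)/1.5 + (V_1 - 0)/510 + (V_1 - V_3)/4.7 = 0
  Node 3: (V_3 - 5)/510 + (V_3 - 0)/3.3 + (V_3 - V_1)/4.7 = 0
Collecting terms (coefficients in siemens):
  0.8814·V_1 - 0.2128·V_3 = 3.333
  0.5178·V_3 - 0.2128·V_1 = 0.009804
Determinant D = (0.8814)(0.5178) - (-0.2128)(-0.2128) = 0.4111
V_1 = [(3.333)(0.5178) - (-0.2128)(0.009804)]/D = 4.203 V
V_3 = [(0.8814)(0.009804) - (3.333)(-0.2128)]/D = 1.746 V
V_th = V_1 - V_3 = 4.203 - 1.746 = 2.457 V
Step 2 — R_th: zero the source — replace V1 by a short circuit (node 2 merges into node 0) — and find the resistance seen between A (node 1) and B (node 3).
Reduce the network between node 1 (A) and node 3 (B) by series/parallel combination:
  Rp1 = R1 ‖ R2 (parallel, both between nodes 0 and 1) = 1/(1/1.5 + 1/510) = 1.496 Ω
  Rp2 = R3 ‖ R4 (parallel, both between nodes 0 and 3) = 1/(1/510 + 1/3.3) = 3.279 Ω
  Rs1 = Rp1 + Rp2 (series, joined only at node 0) = 1.496 + 3.279 = 4.774 Ω
  Rp3 = R5 ‖ Rs1 (parallel, both between nodes 1 and 3) = 1/(1/4.7 + 1/4.774) = 2.368 Ω
R_th = 2.368 Ω

Final answer: V_th = 2.457 V, R_th = 2.368 Ω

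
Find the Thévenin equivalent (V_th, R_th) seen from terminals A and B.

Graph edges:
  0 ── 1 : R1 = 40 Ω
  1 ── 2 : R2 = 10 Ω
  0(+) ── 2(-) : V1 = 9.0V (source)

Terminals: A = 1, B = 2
Step 1 — V_th is the open-circuit voltage V_A - V_B (nothing connected across the terminals).
Nodal analysis, taking node 2 as the 0 V reference.
Source V1 fixes V_0 = 9 V.
KCL at each unknown node (sum of currents leaving = 0; resistances in Ω):
  Node 1: (V_1 - 9)/40 + (V_1 - 0)/10 = 0
Collecting terms: 0.125 × V_1 = 0.225  =>  V_1 = 1.8 V
V_th = V_1 - V_2 = 1.8 - 0 = 1.8 V
Step 2 — R_th: zero the source — replace V1 by a short circuit (node 2 merges into node 0) — and find the resistance seen between A (node 1) and B (node 0).
Reduce the network between node 1 (A) and node 0 (B) by series/parallel combination:
  Rp1 = R1 ‖ R2 (parallel, both between nodes 0 and 1) = 1/(1/40 + 1/10) = 8 Ω
R_th = 8 Ω

Final answer: V_th = 1.8 V, R_th = 8 Ω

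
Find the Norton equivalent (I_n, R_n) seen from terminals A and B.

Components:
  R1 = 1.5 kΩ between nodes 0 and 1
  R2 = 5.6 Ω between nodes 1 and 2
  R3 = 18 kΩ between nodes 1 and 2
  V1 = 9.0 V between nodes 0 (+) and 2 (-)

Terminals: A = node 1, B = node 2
Find the Thévenin equivalent first; then I_n = V_th/R_th and R_n = R_th.
Step 1 — V_th is the open-circuit voltage V_A - V_B (nothing connected across the terminals).
Nodal analysis, taking node 2 as the 0 V reference.
Source V1 fixes V_0 = 9 V.
KCL at each unknown node (sum of currents leaving = 0; resistances in Ω):
  Node 1: (V_1 - 9)/1500 + (V_1 - 0)/5.6 + (V_1 - 0)/18000 = 0
Collecting terms: 0.1793 × V_1 = 0.006  =>  V_1 = 0.03346 V
V_th = V_1 - V_2 = 0.03346 - 0 = 0.03346 V
Step 2 — R_th: zero the source — replace V1 by a short circuit (node 2 merges into node 0) — and find the resistance seen between A (node 1) and B (node 0).
Reduce the network between node 1 (A) and node 0 (B) by series/parallel combination:
  Rp1 = R1 ‖ R2 ‖ R3 (parallel, all between nodes 0 and 1) = 1/(1/1500 + 1/5.6 + 1/18000) = 5.577 Ω
R_th = 5.577 Ω
I_n = V_th/R_th = 0.03346/5.577 = 0.006 A, and R_n = R_th = 5.577 Ω

Final answer: I_n = 0.006 A, R_n = 5.577 Ω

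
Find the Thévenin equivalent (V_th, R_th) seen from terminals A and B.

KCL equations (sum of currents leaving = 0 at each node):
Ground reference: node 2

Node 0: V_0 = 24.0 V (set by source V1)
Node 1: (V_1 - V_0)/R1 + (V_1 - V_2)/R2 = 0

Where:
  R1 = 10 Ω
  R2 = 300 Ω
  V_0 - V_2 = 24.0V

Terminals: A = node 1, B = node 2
Step 1 — V_th is the open-circuit voltage V_A - V_B (nothing connected across the terminals).
Nodal analysis, taking node 2 as the 0 V reference.
Source V1 fixes V_0 = 24 V.
KCL at each unknown node (sum of currents leaving = 0; resistances in Ω):
  Node 1: (V_1 - 24)/10 + (V_1 - 0)/300 = 0
Collecting terms: 0.1033 × V_1 = 2.4  =>  V_1 = 23.23 V
V_th = V_1 - V_2 = 23.23 - 0 = 23.23 V
Step 2 — R_th: zero the source — replace V1 by a short circuit (node 2 merges into node 0) — and find the resistance seen between A (node 1) and B (node 0).
Reduce the network between node 1 (A) and node 0 (B) by series/parallel combination:
  Rp1 = R1 ‖ R2 (parallel, both between nodes 0 and 1) = 1/(1/10 + 1/300) = 9.677 Ω
R_th = 9.677 Ω

Final answer: V_th = 23.23 V, R_th = 9.677 Ω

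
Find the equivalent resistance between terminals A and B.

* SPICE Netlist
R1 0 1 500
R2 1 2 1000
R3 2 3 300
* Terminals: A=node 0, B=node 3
Reduce the network between node 0 (A) and node 3 (B) by series/parallel combination:
  Rs1 = R1 + R2 (series, joined only at node 1) = 500 + 1000 = 1500 Ω
  Rs2 = R3 + Rs1 (series, joined only at node 2) = 300 + 1500 = 1800 Ω
R_eq = 1.8 kΩ

Final answer: 1.8 kΩ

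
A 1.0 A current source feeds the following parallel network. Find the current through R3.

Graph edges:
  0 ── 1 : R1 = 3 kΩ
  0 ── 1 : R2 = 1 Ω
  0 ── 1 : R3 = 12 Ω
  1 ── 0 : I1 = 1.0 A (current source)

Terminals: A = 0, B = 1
All resistors sit directly between nodes 0 and 1, so they are in parallel and share one voltage V; the full source current 1 A splits among them.
1/R_par = 1/3000 + 1/1 + 1/12 = 1.084 S  =>  R_par = 0.9228 Ω
V = I × R_par = 1 × 0.9228 = 0.9228 V
I_R3 = V/R3 = 0.9228/12 = 0.0769 A

Final answer: 0.0769 A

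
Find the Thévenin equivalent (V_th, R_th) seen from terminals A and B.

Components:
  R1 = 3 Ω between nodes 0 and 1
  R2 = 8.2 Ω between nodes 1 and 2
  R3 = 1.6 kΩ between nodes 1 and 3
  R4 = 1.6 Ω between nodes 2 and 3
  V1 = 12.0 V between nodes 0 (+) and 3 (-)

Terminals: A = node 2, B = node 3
Step 1 — V_th is the open-circuit voltage V_A - V_B (nothing connected across the terminals).
Nodal analysis, taking node 3 as the 0 V reference.
Source V1 fixes V_0 = 12 V.
KCL at each unknown node (sum of currents leaving = 0; resistances in Ω):
  Node 1: (V_1 - 12)/3 + (V_1 - V_2)/8.2 + (V_1 - 0)/1600 = 0
  Node 2: (V_2 - V_1)/8.2 + (V_2 - 0)/1.6 = 0
Collecting terms (coefficients in siemens):
  0.4559·V_1 - 0.122·V_2 = 4
  0.747·V_2 - 0.122·V_1 = 0
Determinant D = (0.4559)(0.747) - (-0.122)(-0.122) = 0.3257
V_1 = [(4)(0.747) - (-0.122)(0)]/D = 9.174 V
V_2 = [(0.4559)(0) - (4)(-0.122)]/D = 1.498 V
V_th = V_2 - V_3 = 1.498 - 0 = 1.498 V
Step 2 — R_th: zero the source — replace V1 by a short circuit (node 3 merges into node 0) — and find the resistance seen between A (node 2) and B (node 0).
Reduce the network between node 2 (A) and node 0 (B) by series/parallel combination:
  Rp1 = R1 ‖ R3 (parallel, both between nodes 0 and 1) = 1/(1/3 + 1/1600) = 2.994 Ω
  Rs1 = R2 + Rp1 (series, joined only at node 1) = 8.2 + 2.994 = 11.19 Ω
  Rp2 = R4 ‖ Rs1 (parallel, both between nodes 0 and 2) = 1/(1/1.6 + 1/11.19) = 1.4 Ω
R_th = 1.4 Ω

Final answer: V_th = 1.498 V, R_th = 1.4 Ω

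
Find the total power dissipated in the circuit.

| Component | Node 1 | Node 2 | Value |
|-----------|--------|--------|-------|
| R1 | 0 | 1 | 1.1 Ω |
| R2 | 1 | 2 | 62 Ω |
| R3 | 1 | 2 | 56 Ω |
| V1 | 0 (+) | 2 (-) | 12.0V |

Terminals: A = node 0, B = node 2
Nodal analysis, taking node 2 as the 0 V reference.
Source V1 fixes V_0 = 12 V.
KCL at each unknown node (sum of currents leaving = 0; resistances in Ω):
  Node 1: (V_1 - 12)/1.1 + (V_1 - 0)/62 + (V_1 - 0)/56 = 0
Collecting terms: 0.9431 × V_1 = 10.91  =>  V_1 = 11.57 V
Power in each resistor, P = (ΔV)²/R:
  P_R1 = (12 - 11.57)²/1.1 = 0.17 W
  P_R2 = (11.57 - 0)²/62 = 2.158 W
  P_R3 = (11.57 - 0)²/56 = 2.389 W
P_total = P_R1 + P_R2 + P_R3 = 4.718 W

Final answer: 4.718 W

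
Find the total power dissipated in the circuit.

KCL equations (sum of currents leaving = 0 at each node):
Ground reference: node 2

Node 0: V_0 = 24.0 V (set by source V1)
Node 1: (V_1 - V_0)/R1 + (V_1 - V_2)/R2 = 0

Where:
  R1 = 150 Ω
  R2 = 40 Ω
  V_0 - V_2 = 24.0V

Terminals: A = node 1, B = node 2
Nodal analysis, taking node 2 as the 0 V reference.
Source V1 fixes V_0 = 24 V.
KCL at each unknown node (sum of currents leaving = 0; resistances in Ω):
  Node 1: (V_1 - 24)/150 + (V_1 - 0)/40 = 0
Collecting terms: 0.03167 × V_1 = 0.16  =>  V_1 = 5.053 V
Power in each resistor, P = (ΔV)²/R:
  P_R1 = (24 - 5.053)²/150 = 2.393 W
  P_R2 = (5.053 - 0)²/40 = 0.6382 W
P_total = P_R1 + P_R2 = 3.032 W

Final answer: 3.032 W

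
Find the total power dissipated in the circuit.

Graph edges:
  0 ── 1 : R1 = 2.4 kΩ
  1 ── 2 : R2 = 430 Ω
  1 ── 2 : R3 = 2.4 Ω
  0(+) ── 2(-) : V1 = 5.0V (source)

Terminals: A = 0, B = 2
Nodal analysis, taking node 2 as the 0 V reference.
Source V1 fixes V_0 = 5 V.
KCL at each unknown node (sum of currents leaving = 0; resistances in Ω):
  Node 1: (V_1 - 5)/2400 + (V_1 - 0)/430 + (V_1 - 0)/2.4 = 0
Collecting terms: 0.4194 × V_1 = 0.002083  =>  V_1 = 0.004967 V
Power in each resistor, P = (ΔV)²/R:
  P_R1 = (5 - 0.004967)²/2400 = 0.0104 W
  P_R2 = (0.004967 - 0)²/430 = 0.00000005738 W
  P_R3 = (0.004967 - 0)²/2.4 = 0.00001028 W
P_total = P_R1 + P_R2 + P_R3 = 0.01041 W

Final answer: 0.01041 W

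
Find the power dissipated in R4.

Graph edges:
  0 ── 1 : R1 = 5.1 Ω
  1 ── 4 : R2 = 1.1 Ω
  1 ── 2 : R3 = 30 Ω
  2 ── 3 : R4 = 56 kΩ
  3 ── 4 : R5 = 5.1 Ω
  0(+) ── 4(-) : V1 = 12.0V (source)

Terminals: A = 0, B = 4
Nodal analysis, taking node 4 as the 0 V reference.
Source V1 fixes V_0 = 12 V.
KCL at each unknown node (sum of currents leaving = 0; resistances in Ω):
  Node 1: (V_1 - 12)/5.1 + (V_1 - 0)/1.1 + (V_1 - V_2)/30 = 0
  Node 2: (V_2 - V_1)/30 + (V_2 - V_3)/56000 = 0
  Node 3: (V_3 - V_2)/56000 + (V_3 - 0)/5.1 = 0
Collecting terms (coefficients in siemens):
  1.139·V_1 - 0.03333·V_2 = 2.353
  0.03335·V_2 - 0.03333·V_1 - 0.00001786·V_3 = 0
  0.1961·V_3 - 0.00001786·V_2 = 0
Solving these 3 simultaneous equations (Gaussian elimination) gives:
  V_1 = 2.129 V, V_2 = 2.128 V, V_3 = 0.0001938 V
I_R4 = (V_2 - V_3)/R4 = (2.128 - 0.0001938)/56000 = 0.00003799 A
P_R4 = I_R4² × R4 = (0.00003799)² × 56000 = 0.00008084 W

Final answer: 8.084e-05 W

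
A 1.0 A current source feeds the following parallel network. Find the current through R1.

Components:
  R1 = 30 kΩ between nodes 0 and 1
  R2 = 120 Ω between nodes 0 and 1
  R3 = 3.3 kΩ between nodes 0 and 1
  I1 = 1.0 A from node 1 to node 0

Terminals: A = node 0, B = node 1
All resistors sit directly between nodes 0 and 1, so they are in parallel and share one voltage V; the full source current 1 A splits among them.
1/R_par = 1/30000 + 1/120 + 1/3300 = 0.00867 S  =>  R_par = 115.3 Ω
V = I × R_par = 1 × 115.3 = 115.3 V
I_R1 = V/R1 = 115.3/30000 = 0.003845 A

Final answer: 0.003845 A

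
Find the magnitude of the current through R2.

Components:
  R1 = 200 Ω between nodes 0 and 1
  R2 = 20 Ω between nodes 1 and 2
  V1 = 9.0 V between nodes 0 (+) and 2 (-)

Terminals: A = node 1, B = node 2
Nodal analysis, taking node 2 as the 0 V reference.
Source V1 fixes V_0 = 9 V.
KCL at each unknown node (sum of currents leaving = 0; resistances in Ω):
  Node 1: (V_1 - 9)/200 + (V_1 - 0)/20 = 0
Collecting terms: 0.055 × V_1 = 0.045  =>  V_1 = 0.8182 V
I_R2 = (V_1 - V_2)/R2 = (0.8182 - 0)/20 = 0.04091 A
|I_R2| = 0.04091 A

Final answer: |I_R2| = 0.04091 A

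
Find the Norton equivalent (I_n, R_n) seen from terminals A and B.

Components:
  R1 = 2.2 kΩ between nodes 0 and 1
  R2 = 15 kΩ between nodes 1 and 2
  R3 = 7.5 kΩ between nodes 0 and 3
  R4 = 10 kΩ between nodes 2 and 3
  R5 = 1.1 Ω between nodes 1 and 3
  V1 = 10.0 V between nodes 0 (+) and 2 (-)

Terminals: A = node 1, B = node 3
Find the Thévenin equivalent first; then I_n = V_th/R_th and R_n = R_th.
Step 1 — V_th is the open-circuit voltage V_A - V_B (nothing connected across the terminals).
Nodal analysis, taking node 2 as the 0 V reference.
Source V1 fixes V_0 = 10 V.
KCL at each unknown node (sum of currents leaving = 0; resistances in Ω):
  Node 1: (V_1 - 10)/2200 + (V_1 - 0)/15000 + (V_1 - V_3)/1.1 = 0
  Node 3: (V_3 - 10)/7500 + (V_3 - 0)/10000 + (V_3 - V_1)/1.1 = 0
Collecting terms (coefficients in siemens):
  0.9096·V_1 - 0.9091·V_3 = 0.004545
  0.9093·V_3 - 0.9091·V_1 = 0.001333
Determinant D = (0.9096)(0.9093) - (-0.9091)(-0.9091) = 0.0006861
V_1 = [(0.004545)(0.9093) - (-0.9091)(0.001333)]/D = 7.791 V
V_3 = [(0.9096)(0.001333) - (0.004545)(-0.9091)]/D = 7.791 V
V_th = V_1 - V_3 = 7.791 - 7.791 = 0.000533 V
Step 2 — R_th: zero the source — replace V1 by a short circuit (node 2 merges into node 0) — and find the resistance seen between A (node 1) and B (node 3).
Reduce the network between node 1 (A) and node 3 (B) by series/parallel combination:
  Rp1 = R1 ‖ R2 (parallel, both between nodes 0 and 1) = 1/(1/2200 + 1/15000) = 1919 Ω
  Rp2 = R3 ‖ R4 (parallel, both between nodes 0 and 3) = 1/(1/7500 + 1/10000) = 4286 Ω
  Rs1 = Rp1 + Rp2 (series, joined only at node 0) = 1919 + 4286 = 6204 Ω
  Rp3 = R5 ‖ Rs1 (parallel, both between nodes 1 and 3) = 1/(1/1.1 + 1/6204) = 1.1 Ω
R_th = 1.1 Ω
I_n = V_th/R_th = 0.000533/1.1 = 0.0004846 A, and R_n = R_th = 1.1 Ω

Final answer: I_n = 0.0004846 A, R_n = 1.1 Ω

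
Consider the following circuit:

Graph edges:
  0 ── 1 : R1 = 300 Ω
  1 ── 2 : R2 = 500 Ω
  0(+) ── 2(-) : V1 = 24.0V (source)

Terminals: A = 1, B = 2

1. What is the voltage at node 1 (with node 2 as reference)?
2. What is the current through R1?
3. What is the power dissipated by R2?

Nodal analysis, taking node 2 as the 0 V reference.
Source V1 fixes V_0 = 24 V.
KCL at each unknown node (sum of currents leaving = 0; resistances in Ω):
  Node 1: (V_1 - 24)/300 + (V_1 - 0)/500 = 0
Collecting terms: 0.005333 × V_1 = 0.08  =>  V_1 = 15 V
Part 1:
  Read off the nodal solution: V_1 = 15 V
Part 2:
  I_R1 = (V_0 - V_1)/R1 = (24 - 15)/300 = 0.03 A
  Magnitude: I_R1 = 0.03 A
Part 3:
  I_R2 = (V_1 - V_2)/R2 = (15 - 0)/500 = 0.03 A
  P_R2 = I_R2² × R2 = (0.03)² × 500 = 0.45 W

Final answers:
1. V_1 = 15 V
2. I_R1 = 0.03 A
3. P_R2 = 0.45 W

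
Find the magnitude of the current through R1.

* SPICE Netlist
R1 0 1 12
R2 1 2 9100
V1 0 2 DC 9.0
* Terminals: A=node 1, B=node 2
Nodal analysis, taking node 2 as the 0 V reference.
Source V1 fixes V_0 = 9 V.
KCL at each unknown node (sum of currents leaving = 0; resistances in Ω):
  Node 1: (V_1 - 9)/12 + (V_1 - 0)/9100 = 0
Collecting terms: 0.08344 × V_1 = 0.75  =>  V_1 = 8.988 V
I_R1 = (V_0 - V_1)/R1 = (9 - 8.988)/12 = 0.0009877 A
|I_R1| = 0.0009877 A

Final answer: |I_R1| = 0.0009877 A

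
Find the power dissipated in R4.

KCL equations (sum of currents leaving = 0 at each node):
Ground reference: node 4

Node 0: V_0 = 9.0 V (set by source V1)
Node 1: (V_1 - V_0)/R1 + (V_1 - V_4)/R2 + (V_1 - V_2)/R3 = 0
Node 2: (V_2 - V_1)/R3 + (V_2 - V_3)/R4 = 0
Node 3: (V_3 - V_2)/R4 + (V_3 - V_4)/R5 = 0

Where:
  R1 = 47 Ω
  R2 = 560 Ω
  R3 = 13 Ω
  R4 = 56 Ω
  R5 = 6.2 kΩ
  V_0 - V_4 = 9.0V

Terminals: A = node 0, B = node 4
Nodal analysis, taking node 4 as the 0 V reference.
Source V1 fixes V_0 = 9 V.
KCL at each unknown node (sum of currents leaving = 0; resistances in Ω):
  Node 1: (V_1 - 9)/47 + (V_1 - 0)/560 + (V_1 - V_2)/13 = 0
  Node 2: (V_2 - V_1)/13 + (V_2 - V_3)/56 = 0
  Node 3: (V_3 - V_2)/56 + (V_3 - 0)/6200 = 0
Collecting terms (coefficients in siemens):
  0.09999·V_1 - 0.07692·V_2 = 0.1915
  0.09478·V_2 - 0.07692·V_1 - 0.01786·V_3 = 0
  0.01802·V_3 - 0.01786·V_2 = 0
Solving these 3 simultaneous equations (Gaussian elimination) gives:
  V_1 = 8.246 V, V_2 = 8.229 V, V_3 = 8.155 V
I_R4 = (V_2 - V_3)/R4 = (8.229 - 8.155)/56 = 0.001315 A
P_R4 = I_R4² × R4 = (0.001315)² × 56 = 0.00009689 W

Final answer: 9.689e-05 W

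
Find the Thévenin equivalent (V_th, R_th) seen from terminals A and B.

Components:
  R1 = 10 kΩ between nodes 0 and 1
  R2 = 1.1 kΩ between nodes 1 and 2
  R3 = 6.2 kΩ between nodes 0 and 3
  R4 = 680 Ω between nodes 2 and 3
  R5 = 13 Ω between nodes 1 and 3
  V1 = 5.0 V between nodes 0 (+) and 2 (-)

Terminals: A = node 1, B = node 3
Step 1 — V_th is the open-circuit voltage V_A - V_B (nothing connected across the terminals).
Nodal analysis, taking node 2 as the 0 V reference.
Source V1 fixes V_0 = 5 V.
KCL at each unknown node (sum of currents leaving = 0; resistances in Ω):
  Node 1: (V_1 - 5)/10000 + (V_1 - 0)/1100 + (V_1 - V_3)/13 = 0
  Node 3: (V_3 - 5)/6200 + (V_3 - 0)/680 + (V_3 - V_1)/13 = 0
Collecting terms (coefficients in siemens):
  0.07793·V_1 - 0.07692·V_3 = 0.0005
  0.07855·V_3 - 0.07692·V_1 = 0.0008065
Determinant D = (0.07793)(0.07855) - (-0.07692)(-0.07692) = 0.0002048
V_1 = [(0.0005)(0.07855) - (-0.07692)(0.0008065)]/D = 0.4947 V
V_3 = [(0.07793)(0.0008065) - (0.0005)(-0.07692)]/D = 0.4947 V
V_th = V_1 - V_3 = 0.4947 - 0.4947 = 0.00001053 V
Step 2 — R_th: zero the source — replace V1 by a short circuit (node 2 merges into node 0) — and find the resistance seen between A (node 1) and B (node 3).
Reduce the network between node 1 (A) and node 3 (B) by series/parallel combination:
  Rp1 = R1 ‖ R2 (parallel, both between nodes 0 and 1) = 1/(1/10000 + 1/1100) = 991 Ω
  Rp2 = R3 ‖ R4 (parallel, both between nodes 0 and 3) = 1/(1/6200 + 1/680) = 612.8 Ω
  Rs1 = Rp1 + Rp2 (series, joined only at node 0) = 991 + 612.8 = 1604 Ω
  Rp3 = R5 ‖ Rs1 (parallel, both between nodes 1 and 3) = 1/(1/13 + 1/1604) = 12.9 Ω
R_th = 12.9 Ω

Final answer: V_th = 1.053e-05 V, R_th = 12.9 Ω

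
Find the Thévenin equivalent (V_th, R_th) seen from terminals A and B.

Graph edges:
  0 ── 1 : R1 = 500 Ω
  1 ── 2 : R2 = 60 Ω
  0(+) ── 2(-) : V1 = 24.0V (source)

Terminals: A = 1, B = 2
Step 1 — V_th is the open-circuit voltage V_A - V_B (nothing connected across the terminals).
Nodal analysis, taking node 2 as the 0 V reference.
Source V1 fixes V_0 = 24 V.
KCL at each unknown node (sum of currents leaving = 0; resistances in Ω):
  Node 1: (V_1 - 24)/500 + (V_1 - 0)/60 = 0
Collecting terms: 0.01867 × V_1 = 0.048  =>  V_1 = 2.571 V
V_th = V_1 - V_2 = 2.571 - 0 = 2.571 V
Step 2 — R_th: zero the source — replace V1 by a short circuit (node 2 merges into node 0) — and find the resistance seen between A (node 1) and B (node 0).
Reduce the network between node 1 (A) and node 0 (B) by series/parallel combination:
  Rp1 = R1 ‖ R2 (parallel, both between nodes 0 and 1) = 1/(1/500 + 1/60) = 53.57 Ω
R_th = 53.57 Ω

Final answer: V_th = 2.571 V, R_th = 53.57 Ω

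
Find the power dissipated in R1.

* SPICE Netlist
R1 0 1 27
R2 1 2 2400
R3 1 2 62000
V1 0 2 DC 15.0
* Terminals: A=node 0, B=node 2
Nodal analysis, taking node 2 as the 0 V reference.
Source V1 fixes V_0 = 15 V.
KCL at each unknown node (sum of currents leaving = 0; resistances in Ω):
  Node 1: (V_1 - 15)/27 + (V_1 - 0)/2400 + (V_1 - 0)/62000 = 0
Collecting terms: 0.03747 × V_1 = 0.5556  =>  V_1 = 14.83 V
I_R1 = (V_0 - V_1)/R1 = (15 - 14.83)/27 = 0.006417 A
P_R1 = I_R1² × R1 = (0.006417)² × 27 = 0.001112 W

Final answer: 0.001112 W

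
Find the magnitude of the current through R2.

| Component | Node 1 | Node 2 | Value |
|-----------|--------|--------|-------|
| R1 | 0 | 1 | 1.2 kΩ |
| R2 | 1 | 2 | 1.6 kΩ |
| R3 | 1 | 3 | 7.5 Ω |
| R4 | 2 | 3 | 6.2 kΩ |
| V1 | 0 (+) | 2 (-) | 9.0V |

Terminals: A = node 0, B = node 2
Nodal analysis, taking node 2 as the 0 V reference.
Source V1 fixes V_0 = 9 V.
KCL at each unknown node (sum of currents leaving = 0; resistances in Ω):
  Node 1: (V_1 - 9)/1200 + (V_1 - 0)/1600 + (V_1 - V_3)/7.5 = 0
  Node 3: (V_3 - V_1)/7.5 + (V_3 - 0)/6200 = 0
Collecting terms (coefficients in siemens):
  0.1348·V_1 - 0.1333·V_3 = 0.0075
  0.1335·V_3 - 0.1333·V_1 = 0
Determinant D = (0.1348)(0.1335) - (-0.1333)(-0.1333) = 0.0002162
V_1 = [(0.0075)(0.1335) - (-0.1333)(0)]/D = 4.631 V
V_3 = [(0.1348)(0) - (0.0075)(-0.1333)]/D = 4.626 V
I_R2 = (V_1 - V_2)/R2 = (4.631 - 0)/1600 = 0.002895 A
|I_R2| = 0.002895 A

Final answer: |I_R2| = 0.002895 A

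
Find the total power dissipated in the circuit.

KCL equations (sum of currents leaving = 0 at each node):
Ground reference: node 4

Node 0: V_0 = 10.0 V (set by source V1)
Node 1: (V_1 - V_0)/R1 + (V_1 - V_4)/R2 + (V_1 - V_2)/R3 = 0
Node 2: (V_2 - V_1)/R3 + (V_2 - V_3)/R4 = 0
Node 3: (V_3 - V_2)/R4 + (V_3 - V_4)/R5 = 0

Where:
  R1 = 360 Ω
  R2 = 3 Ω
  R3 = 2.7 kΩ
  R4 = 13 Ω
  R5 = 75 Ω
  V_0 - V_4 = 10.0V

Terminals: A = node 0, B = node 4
Nodal analysis, taking node 4 as the 0 V reference.
Source V1 fixes V_0 = 10 V.
KCL at each unknown node (sum of currents leaving = 0; resistances in Ω):
  Node 1: (V_1 - 10)/360 + (V_1 - 0)/3 + (V_1 - V_2)/2700 = 0
  Node 2: (V_2 - V_1)/2700 + (V_2 - V_3)/13 = 0
  Node 3: (V_3 - V_2)/13 + (V_3 - 0)/75 = 0
Collecting terms (coefficients in siemens):
  0.3365·V_1 - 0.0003704·V_2 = 0.02778
  0.07729·V_2 - 0.0003704·V_1 - 0.07692·V_3 = 0
  0.09026·V_3 - 0.07692·V_2 = 0
Solving these 3 simultaneous equations (Gaussian elimination) gives:
  V_1 = 0.08256 V, V_2 = 0.002606 V, V_3 = 0.002221 V
Power in each resistor, P = (ΔV)²/R:
  P_R1 = (10 - 0.08256)²/360 = 0.2732 W
  P_R2 = (0.08256 - 0)²/3 = 0.002272 W
  P_R3 = (0.08256 - 0.002606)²/2700 = 0.000002367 W
  P_R4 = (0.002606 - 0.002221)²/13 = 0.0000000114 W
  P_R5 = (0.002221 - 0)²/75 = 0.00000006576 W
P_total = P_R1 + P_R2 + P_R3 + P_R4 + P_R5 = 0.2755 W

Final answer: 0.2755 W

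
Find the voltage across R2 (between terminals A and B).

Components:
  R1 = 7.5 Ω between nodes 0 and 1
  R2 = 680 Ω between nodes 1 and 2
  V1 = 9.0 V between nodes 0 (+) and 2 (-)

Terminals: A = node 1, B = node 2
R1 and R2 are in series across V1 (node 0 → node 1 → node 2), and the output A–B is taken across R2, so this is a voltage divider.
Series current: I = V1/(R1 + R2) = 9/(7.5 + 680) = 9/687.5 = 0.01309 A
V_R2 = I × R2 = V1 × R2/(R1 + R2) = 9 × 680/687.5 = 8.902 V

Final answer: 8.902 V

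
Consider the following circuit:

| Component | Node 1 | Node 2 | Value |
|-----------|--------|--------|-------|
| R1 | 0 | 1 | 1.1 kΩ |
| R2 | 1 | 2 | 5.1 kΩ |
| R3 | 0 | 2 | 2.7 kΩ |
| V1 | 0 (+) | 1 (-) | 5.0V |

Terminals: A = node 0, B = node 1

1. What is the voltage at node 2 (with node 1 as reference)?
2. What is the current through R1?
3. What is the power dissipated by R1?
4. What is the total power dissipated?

Nodal analysis, taking node 1 as the 0 V reference.
Source V1 fixes V_0 = 5 V.
KCL at each unknown node (sum of currents leaving = 0; resistances in Ω):
  Node 2: (V_2 - 0)/5100 + (V_2 - 5)/2700 = 0
Collecting terms: 0.0005664 × V_2 = 0.001852  =>  V_2 = 3.269 V
Part 1:
  Read off the nodal solution: V_2 = 3.269 V
Part 2:
  I_R1 = (V_0 - V_1)/R1 = (5 - 0)/1100 = 0.004545 A
  Magnitude: I_R1 = 0.004545 A
Part 3:
  I_R1 = (V_0 - V_1)/R1 = (5 - 0)/1100 = 0.004545 A
  P_R1 = I_R1² × R1 = (0.004545)² × 1100 = 0.02273 W
Part 4:
  Power in each resistor, P = (ΔV)²/R:
    P_R1 = (5 - 0)²/1100 = 0.02273 W
    P_R2 = (0 - 3.269)²/5100 = 0.002096 W
    P_R3 = (5 - 3.269)²/2700 = 0.001109 W
  P_total = P_R1 + P_R2 + P_R3 = 0.02593 W

Final answers:
1. V_2 = 3.269 V
2. I_R1 = 0.004545 A
3. P_R1 = 0.02273 W
4. P_total = 0.02593 W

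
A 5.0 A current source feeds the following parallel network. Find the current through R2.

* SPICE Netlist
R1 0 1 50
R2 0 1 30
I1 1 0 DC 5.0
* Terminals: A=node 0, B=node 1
All resistors sit directly between nodes 0 and 1, so they are in parallel and share one voltage V; the full source current 5 A splits among them.
1/R_par = 1/50 + 1/30 = 0.05333 S  =>  R_par = 18.75 Ω
V = I × R_par = 5 × 18.75 = 93.75 V
I_R2 = V/R2 = 93.75/30 = 3.125 A

Final answer: 3.125 A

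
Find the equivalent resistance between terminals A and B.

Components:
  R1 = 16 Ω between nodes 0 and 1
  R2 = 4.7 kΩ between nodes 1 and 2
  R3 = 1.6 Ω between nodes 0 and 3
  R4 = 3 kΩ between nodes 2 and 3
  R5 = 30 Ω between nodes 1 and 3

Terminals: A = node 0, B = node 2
The network is not a plain series/parallel combination. Inject a 1 A test current into terminal A (node 0) and return it from terminal B (node 2); then R_eq = V_A / (1 A).
Nodal analysis, taking node 2 as the 0 V reference.
Current source I_test pushes 1 A into node 0 and draws it out of node 2.
KCL at each unknown node (sum of currents leaving = 0; resistances in Ω):
  Node 0: (V_0 - V_1)/16 + (V_0 - V_3)/1.6 - 1 = 0
  Node 1: (V_1 - V_0)/16 + (V_1 - 0)/4700 + (V_1 - V_3)/30 = 0
  Node 3: (V_3 - V_0)/1.6 + (V_3 - V_1)/30 + (V_3 - 0)/3000 = 0
Collecting terms (coefficients in siemens):
  0.6875·V_0 - 0.0625·V_1 - 0.625·V_3 = 1
  0.09605·V_1 - 0.0625·V_0 - 0.03333·V_3 = 0
  0.6587·V_3 - 0.625·V_0 - 0.03333·V_1 = 0
Solving these 3 simultaneous equations (Gaussian elimination) gives:
  V_0 = 1834 V, V_1 = 1829 V, V_3 = 1832 V
R_eq = V_0 / 1 A = 1834 Ω = 1.834 kΩ

Final answer: 1.834 kΩ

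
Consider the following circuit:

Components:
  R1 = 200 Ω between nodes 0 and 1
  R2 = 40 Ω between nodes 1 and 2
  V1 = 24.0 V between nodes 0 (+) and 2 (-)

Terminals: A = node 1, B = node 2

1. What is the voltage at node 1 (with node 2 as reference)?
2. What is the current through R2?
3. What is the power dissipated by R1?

Nodal analysis, taking node 2 as the 0 V reference.
Source V1 fixes V_0 = 24 V.
KCL at each unknown node (sum of currents leaving = 0; resistances in Ω):
  Node 1: (V_1 - 24)/200 + (V_1 - 0)/40 = 0
Collecting terms: 0.03 × V_1 = 0.12  =>  V_1 = 4 V
Part 1:
  Read off the nodal solution: V_1 = 4 V
Part 2:
  I_R2 = (V_1 - V_2)/R2 = (4 - 0)/40 = 0.1 A
  Magnitude: I_R2 = 0.1 A
Part 3:
  I_R1 = (V_0 - V_1)/R1 = (24 - 4)/200 = 0.1 A
  P_R1 = I_R1² × R1 = (0.1)² × 200 = 2 W

Final answers:
1. V_1 = 4 V
2. I_R2 = 0.1 A
3. P_R1 = 2 W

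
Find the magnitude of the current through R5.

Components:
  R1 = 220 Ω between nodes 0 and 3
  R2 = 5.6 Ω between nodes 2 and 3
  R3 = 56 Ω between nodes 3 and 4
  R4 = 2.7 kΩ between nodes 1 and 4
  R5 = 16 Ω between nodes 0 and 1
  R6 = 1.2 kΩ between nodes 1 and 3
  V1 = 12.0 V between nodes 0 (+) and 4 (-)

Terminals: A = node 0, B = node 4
Nodal analysis, taking node 4 as the 0 V reference.
Source V1 fixes V_0 = 12 V.
KCL at each unknown node (sum of currents leaving = 0; resistances in Ω):
  Node 1: (V_1 - 0)/2700 + (V_1 - 12)/16 + (V_1 - V_3)/1200 = 0
  Node 2: (V_2 - V_3)/5.6 = 0
  Node 3: (V_3 - 12)/220 + (V_3 - V_2)/5.6 + (V_3 - 0)/56 + (V_3 - V_1)/1200 = 0
Collecting terms (coefficients in siemens):
  0.0637·V_1 - 0.0008333·V_3 = 0.75
  0.1786·V_2 - 0.1786·V_3 = 0
  0.2018·V_3 - 0.0008333·V_1 - 0.1786·V_2 = 0.05455
Solving these 3 simultaneous equations (Gaussian elimination) gives:
  V_1 = 11.81 V, V_2 = 2.771 V, V_3 = 2.771 V
I_R5 = (V_0 - V_1)/R5 = (12 - 11.81)/16 = 0.01191 A
|I_R5| = 0.01191 A

Final answer: |I_R5| = 0.01191 A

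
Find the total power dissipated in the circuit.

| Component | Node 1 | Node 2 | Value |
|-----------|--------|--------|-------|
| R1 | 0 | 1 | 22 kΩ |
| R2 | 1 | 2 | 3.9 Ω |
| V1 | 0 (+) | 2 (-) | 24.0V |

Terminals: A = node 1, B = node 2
Nodal analysis, taking node 2 as the 0 V reference.
Source V1 fixes V_0 = 24 V.
KCL at each unknown node (sum of currents leaving = 0; resistances in Ω):
  Node 1: (V_1 - 24)/22000 + (V_1 - 0)/3.9 = 0
Collecting terms: 0.2565 × V_1 = 0.001091  =>  V_1 = 0.004254 V
Power in each resistor, P = (ΔV)²/R:
  P_R1 = (24 - 0.004254)²/22000 = 0.02617 W
  P_R2 = (0.004254 - 0)²/3.9 = 0.00000464 W
P_total = P_R1 + P_R2 = 0.02618 W

Final answer: 0.02618 W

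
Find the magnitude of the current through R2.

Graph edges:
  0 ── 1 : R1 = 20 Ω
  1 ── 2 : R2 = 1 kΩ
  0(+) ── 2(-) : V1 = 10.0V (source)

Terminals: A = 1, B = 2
Nodal analysis, taking node 2 as the 0 V reference.
Source V1 fixes V_0 = 10 V.
KCL at each unknown node (sum of currents leaving = 0; resistances in Ω):
  Node 1: (V_1 - 10)/20 + (V_1 - 0)/1000 = 0
Collecting terms: 0.051 × V_1 = 0.5  =>  V_1 = 9.804 V
I_R2 = (V_1 - V_2)/R2 = (9.804 - 0)/1000 = 0.009804 A
|I_R2| = 0.009804 A

Final answer: |I_R2| = 0.009804 A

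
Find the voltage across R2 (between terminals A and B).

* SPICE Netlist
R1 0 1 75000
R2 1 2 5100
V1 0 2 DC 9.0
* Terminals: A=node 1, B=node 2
R1 and R2 are in series across V1 (node 0 → node 1 → node 2), and the output A–B is taken across R2, so this is a voltage divider.
Series current: I = V1/(R1 + R2) = 9/(75000 + 5100) = 9/80100 = 0.0001124 A
V_R2 = I × R2 = V1 × R2/(R1 + R2) = 9 × 5100/80100 = 0.573 V

Final answer: 0.573 V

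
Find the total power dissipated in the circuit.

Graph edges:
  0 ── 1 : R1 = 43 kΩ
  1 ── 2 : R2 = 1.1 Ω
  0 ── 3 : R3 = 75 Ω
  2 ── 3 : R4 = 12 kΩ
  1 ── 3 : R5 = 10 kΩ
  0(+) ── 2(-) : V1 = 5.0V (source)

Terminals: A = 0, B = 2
Nodal analysis, taking node 2 as the 0 V reference.
Source V1 fixes V_0 = 5 V.
KCL at each unknown node (sum of currents leaving = 0; resistances in Ω):
  Node 1: (V_1 - 5)/43000 + (V_1 - 0)/1.1 + (V_1 - V_3)/10000 = 0
  Node 3: (V_3 - 5)/75 + (V_3 - 0)/12000 + (V_3 - V_1)/10000 = 0
Collecting terms (coefficients in siemens):
  0.9092·V_1 - 0.0001·V_3 = 0.0001163
  0.01352·V_3 - 0.0001·V_1 = 0.06667
Determinant D = (0.9092)(0.01352) - (-0.0001)(-0.0001) = 0.01229
V_1 = [(0.0001163)(0.01352) - (-0.0001)(0.06667)]/D = 0.0006704 V
V_3 = [(0.9092)(0.06667) - (0.0001163)(-0.0001)]/D = 4.932 V
Power in each resistor, P = (ΔV)²/R:
  P_R1 = (5 - 0.0006704)²/43000 = 0.0005812 W
  P_R2 = (0.0006704 - 0)²/1.1 = 0.0000004085 W
  P_R3 = (5 - 4.932)²/75 = 0.00006131 W
  P_R4 = (0 - 4.932)²/12000 = 0.002027 W
  P_R5 = (0.0006704 - 4.932)²/10000 = 0.002432 W
P_total = P_R1 + P_R2 + P_R3 + P_R4 + P_R5 = 0.005102 W

Final answer: 0.005102 W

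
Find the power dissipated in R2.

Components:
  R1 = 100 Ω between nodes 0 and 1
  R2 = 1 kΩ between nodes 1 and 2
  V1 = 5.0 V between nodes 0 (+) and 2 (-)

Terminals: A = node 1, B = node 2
Nodal analysis, taking node 2 as the 0 V reference.
Source V1 fixes V_0 = 5 V.
KCL at each unknown node (sum of currents leaving = 0; resistances in Ω):
  Node 1: (V_1 - 5)/100 + (V_1 - 0)/1000 = 0
Collecting terms: 0.011 × V_1 = 0.05  =>  V_1 = 4.545 V
I_R2 = (V_1 - V_2)/R2 = (4.545 - 0)/1000 = 0.004545 A
P_R2 = I_R2² × R2 = (0.004545)² × 1000 = 0.02066 W

Final answer: 0.02066 W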